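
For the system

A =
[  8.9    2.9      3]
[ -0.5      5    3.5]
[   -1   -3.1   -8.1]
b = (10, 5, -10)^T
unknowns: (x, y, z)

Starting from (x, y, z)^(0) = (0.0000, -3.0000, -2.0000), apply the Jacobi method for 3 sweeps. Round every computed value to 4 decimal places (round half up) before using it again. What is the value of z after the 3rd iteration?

1.4410

Iteration 1:
  x = (10 - (2.9)·-3.0000 - (3)·-2.0000) / (8.9) = 2.7753
  y = (5 - (-0.5)·0.0000 - (3.5)·-2.0000) / (5) = 2.4000
  z = (-10 - (-1)·0.0000 - (-3.1)·-3.0000) / (-8.1) = 2.3827
Iteration 2:
  x = (10 - (2.9)·2.4000 - (3)·2.3827) / (8.9) = -0.4616
  y = (5 - (-0.5)·2.7753 - (3.5)·2.3827) / (5) = -0.3904
  z = (-10 - (-1)·2.7753 - (-3.1)·2.4000) / (-8.1) = -0.0266
Iteration 3:
  x = (10 - (2.9)·-0.3904 - (3)·-0.0266) / (8.9) = 1.2598
  y = (5 - (-0.5)·-0.4616 - (3.5)·-0.0266) / (5) = 0.9725
  z = (-10 - (-1)·-0.4616 - (-3.1)·-0.3904) / (-8.1) = 1.4410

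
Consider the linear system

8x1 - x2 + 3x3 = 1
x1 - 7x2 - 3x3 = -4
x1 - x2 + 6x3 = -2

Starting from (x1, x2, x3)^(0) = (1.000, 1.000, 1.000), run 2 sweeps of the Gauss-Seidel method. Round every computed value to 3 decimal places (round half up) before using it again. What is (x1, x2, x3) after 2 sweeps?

(0.250, 0.732, -0.253)

Iteration 1:
  x1 = (1 - (-1)·1.000 - (3)·1.000) / (8) = -0.125
  x2 = (-4 - (1)·-0.125 - (-3)·1.000) / (-7) = 0.125
  x3 = (-2 - (1)·-0.125 - (-1)·0.125) / (6) = -0.292
Iteration 2:
  x1 = (1 - (-1)·0.125 - (3)·-0.292) / (8) = 0.250
  x2 = (-4 - (1)·0.250 - (-3)·-0.292) / (-7) = 0.732
  x3 = (-2 - (1)·0.250 - (-1)·0.732) / (6) = -0.253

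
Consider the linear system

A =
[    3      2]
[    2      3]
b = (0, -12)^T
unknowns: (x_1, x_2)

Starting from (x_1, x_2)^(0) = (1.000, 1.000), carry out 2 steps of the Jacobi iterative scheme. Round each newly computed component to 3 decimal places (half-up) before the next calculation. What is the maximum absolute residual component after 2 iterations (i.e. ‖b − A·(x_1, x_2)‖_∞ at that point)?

Iteration 1:
  x_1 = (0 - (2)·1.000) / (3) = -0.667
  x_2 = (-12 - (2)·1.000) / (3) = -4.667
Iteration 2:
  x_1 = (0 - (2)·-4.667) / (3) = 3.111
  x_2 = (-12 - (2)·-0.667) / (3) = -3.555
Residual b − A·x = (-2.223, -7.557); ∞-norm = 7.557

7.557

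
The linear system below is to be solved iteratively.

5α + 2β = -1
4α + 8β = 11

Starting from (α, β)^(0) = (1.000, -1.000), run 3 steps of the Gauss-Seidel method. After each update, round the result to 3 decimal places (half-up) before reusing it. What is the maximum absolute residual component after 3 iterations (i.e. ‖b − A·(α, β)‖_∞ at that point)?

Iteration 1:
  α = (-1 - (2)·-1.000) / (5) = 0.200
  β = (11 - (4)·0.200) / (8) = 1.275
Iteration 2:
  α = (-1 - (2)·1.275) / (5) = -0.710
  β = (11 - (4)·-0.710) / (8) = 1.730
Iteration 3:
  α = (-1 - (2)·1.730) / (5) = -0.892
  β = (11 - (4)·-0.892) / (8) = 1.821
Residual b − A·x = (-0.182, 0.000); ∞-norm = 0.182

0.182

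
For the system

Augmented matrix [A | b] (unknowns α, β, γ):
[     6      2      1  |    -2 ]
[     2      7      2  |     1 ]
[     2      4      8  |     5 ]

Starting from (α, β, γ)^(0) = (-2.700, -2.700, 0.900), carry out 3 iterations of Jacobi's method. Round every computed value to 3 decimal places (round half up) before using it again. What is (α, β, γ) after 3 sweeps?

Iteration 1:
  α = (-2 - (2)·-2.700 - (1)·0.900) / (6) = 0.417
  β = (1 - (2)·-2.700 - (2)·0.900) / (7) = 0.657
  γ = (5 - (2)·-2.700 - (4)·-2.700) / (8) = 2.650
Iteration 2:
  α = (-2 - (2)·0.657 - (1)·2.650) / (6) = -0.994
  β = (1 - (2)·0.417 - (2)·2.650) / (7) = -0.733
  γ = (5 - (2)·0.417 - (4)·0.657) / (8) = 0.192
Iteration 3:
  α = (-2 - (2)·-0.733 - (1)·0.192) / (6) = -0.121
  β = (1 - (2)·-0.994 - (2)·0.192) / (7) = 0.372
  γ = (5 - (2)·-0.994 - (4)·-0.733) / (8) = 1.240

(-0.121, 0.372, 1.240)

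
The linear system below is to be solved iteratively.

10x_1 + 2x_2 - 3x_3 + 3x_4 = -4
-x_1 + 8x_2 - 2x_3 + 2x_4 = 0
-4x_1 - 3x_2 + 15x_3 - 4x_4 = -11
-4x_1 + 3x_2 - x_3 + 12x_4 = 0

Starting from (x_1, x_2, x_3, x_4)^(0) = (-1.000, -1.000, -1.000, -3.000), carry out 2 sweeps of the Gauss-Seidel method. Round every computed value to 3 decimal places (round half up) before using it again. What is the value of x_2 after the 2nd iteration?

Iteration 1:
  x_1 = (-4 - (2)·-1.000 - (-3)·-1.000 - (3)·-3.000) / (10) = 0.400
  x_2 = (0 - (-1)·0.400 - (-2)·-1.000 - (2)·-3.000) / (8) = 0.550
  x_3 = (-11 - (-4)·0.400 - (-3)·0.550 - (-4)·-3.000) / (15) = -1.317
  x_4 = (0 - (-4)·0.400 - (3)·0.550 - (-1)·-1.317) / (12) = -0.114
Iteration 2:
  x_1 = (-4 - (2)·0.550 - (-3)·-1.317 - (3)·-0.114) / (10) = -0.871
  x_2 = (0 - (-1)·-0.871 - (-2)·-1.317 - (2)·-0.114) / (8) = -0.410
  x_3 = (-11 - (-4)·-0.871 - (-3)·-0.410 - (-4)·-0.114) / (15) = -1.078
  x_4 = (0 - (-4)·-0.871 - (3)·-0.410 - (-1)·-1.078) / (12) = -0.278

-0.410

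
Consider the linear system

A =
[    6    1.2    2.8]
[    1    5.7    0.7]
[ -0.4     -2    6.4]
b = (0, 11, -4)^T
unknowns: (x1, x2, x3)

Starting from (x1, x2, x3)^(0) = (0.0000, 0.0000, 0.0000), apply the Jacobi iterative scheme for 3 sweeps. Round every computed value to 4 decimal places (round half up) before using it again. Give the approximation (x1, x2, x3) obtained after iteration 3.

(-0.3911, 1.9491, -0.0038)

Iteration 1:
  x1 = (0 - (1.2)·0.0000 - (2.8)·0.0000) / (6) = 0.0000
  x2 = (11 - (1)·0.0000 - (0.7)·0.0000) / (5.7) = 1.9298
  x3 = (-4 - (-0.4)·0.0000 - (-2)·0.0000) / (6.4) = -0.6250
Iteration 2:
  x1 = (0 - (1.2)·1.9298 - (2.8)·-0.6250) / (6) = -0.0943
  x2 = (11 - (1)·0.0000 - (0.7)·-0.6250) / (5.7) = 2.0066
  x3 = (-4 - (-0.4)·0.0000 - (-2)·1.9298) / (6.4) = -0.0219
Iteration 3:
  x1 = (0 - (1.2)·2.0066 - (2.8)·-0.0219) / (6) = -0.3911
  x2 = (11 - (1)·-0.0943 - (0.7)·-0.0219) / (5.7) = 1.9491
  x3 = (-4 - (-0.4)·-0.0943 - (-2)·2.0066) / (6.4) = -0.0038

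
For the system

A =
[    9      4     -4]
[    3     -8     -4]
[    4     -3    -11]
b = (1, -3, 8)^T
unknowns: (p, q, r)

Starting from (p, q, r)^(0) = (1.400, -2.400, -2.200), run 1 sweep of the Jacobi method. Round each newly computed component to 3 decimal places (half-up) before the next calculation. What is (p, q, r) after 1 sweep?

(0.200, 2.000, 0.436)

Iteration 1:
  p = (1 - (4)·-2.400 - (-4)·-2.200) / (9) = 0.200
  q = (-3 - (3)·1.400 - (-4)·-2.200) / (-8) = 2.000
  r = (8 - (4)·1.400 - (-3)·-2.400) / (-11) = 0.436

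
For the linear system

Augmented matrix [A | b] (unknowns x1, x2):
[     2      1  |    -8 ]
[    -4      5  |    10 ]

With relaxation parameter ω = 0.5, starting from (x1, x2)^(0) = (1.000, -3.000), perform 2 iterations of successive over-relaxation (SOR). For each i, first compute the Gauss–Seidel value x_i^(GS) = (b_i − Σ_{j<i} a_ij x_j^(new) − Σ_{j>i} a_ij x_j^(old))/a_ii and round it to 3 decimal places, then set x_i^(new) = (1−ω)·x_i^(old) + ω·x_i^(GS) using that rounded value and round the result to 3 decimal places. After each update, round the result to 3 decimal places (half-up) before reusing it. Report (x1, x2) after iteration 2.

Iteration 1:
  x1: GS value = (-8 - (1)·-3.000) / (2) = -2.500;  x1 ← (1−ω)·1.000 + ω·-2.500 = -0.750
  x2: GS value = (10 - (-4)·-0.750) / (5) = 1.400;  x2 ← (1−ω)·-3.000 + ω·1.400 = -0.800
Iteration 2:
  x1: GS value = (-8 - (1)·-0.800) / (2) = -3.600;  x1 ← (1−ω)·-0.750 + ω·-3.600 = -2.175
  x2: GS value = (10 - (-4)·-2.175) / (5) = 0.260;  x2 ← (1−ω)·-0.800 + ω·0.260 = -0.270

(-2.175, -0.270)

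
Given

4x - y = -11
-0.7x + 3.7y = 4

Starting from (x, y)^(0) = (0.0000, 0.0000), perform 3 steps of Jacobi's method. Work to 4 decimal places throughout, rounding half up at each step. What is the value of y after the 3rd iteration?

Iteration 1:
  x = (-11 - (-1)·0.0000) / (4) = -2.7500
  y = (4 - (-0.7)·0.0000) / (3.7) = 1.0811
Iteration 2:
  x = (-11 - (-1)·1.0811) / (4) = -2.4797
  y = (4 - (-0.7)·-2.7500) / (3.7) = 0.5608
Iteration 3:
  x = (-11 - (-1)·0.5608) / (4) = -2.6098
  y = (4 - (-0.7)·-2.4797) / (3.7) = 0.6119

0.6119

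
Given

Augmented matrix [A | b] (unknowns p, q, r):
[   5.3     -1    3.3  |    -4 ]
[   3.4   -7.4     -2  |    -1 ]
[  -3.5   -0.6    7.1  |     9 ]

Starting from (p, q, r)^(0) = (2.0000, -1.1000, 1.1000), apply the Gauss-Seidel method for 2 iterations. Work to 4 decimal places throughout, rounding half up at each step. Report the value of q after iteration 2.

Iteration 1:
  p = (-4 - (-1)·-1.1000 - (3.3)·1.1000) / (5.3) = -1.6472
  q = (-1 - (3.4)·-1.6472 - (-2)·1.1000) / (-7.4) = -0.9190
  r = (9 - (-3.5)·-1.6472 - (-0.6)·-0.9190) / (7.1) = 0.3779
Iteration 2:
  p = (-4 - (-1)·-0.9190 - (3.3)·0.3779) / (5.3) = -1.1634
  q = (-1 - (3.4)·-1.1634 - (-2)·0.3779) / (-7.4) = -0.5015
  r = (9 - (-3.5)·-1.1634 - (-0.6)·-0.5015) / (7.1) = 0.6517

-0.5015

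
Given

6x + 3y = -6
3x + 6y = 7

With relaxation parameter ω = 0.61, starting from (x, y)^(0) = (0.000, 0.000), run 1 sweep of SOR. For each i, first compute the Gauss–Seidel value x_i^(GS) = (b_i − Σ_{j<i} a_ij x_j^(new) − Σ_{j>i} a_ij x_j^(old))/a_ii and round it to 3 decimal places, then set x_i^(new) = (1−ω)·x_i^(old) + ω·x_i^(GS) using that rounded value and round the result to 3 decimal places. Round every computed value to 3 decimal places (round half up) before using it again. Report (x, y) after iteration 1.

(-0.610, 0.898)

Iteration 1:
  x: GS value = (-6 - (3)·0.000) / (6) = -1.000;  x ← (1−ω)·0.000 + ω·-1.000 = -0.610
  y: GS value = (7 - (3)·-0.610) / (6) = 1.472;  y ← (1−ω)·0.000 + ω·1.472 = 0.898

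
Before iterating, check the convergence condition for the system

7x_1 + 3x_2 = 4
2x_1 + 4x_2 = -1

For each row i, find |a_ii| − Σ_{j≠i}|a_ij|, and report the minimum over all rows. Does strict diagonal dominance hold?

2

row 1: |7| − (3) = 4
row 2: |4| − (2) = 2
minimum over rows = 2 → strictly diagonally dominant (convergence guaranteed)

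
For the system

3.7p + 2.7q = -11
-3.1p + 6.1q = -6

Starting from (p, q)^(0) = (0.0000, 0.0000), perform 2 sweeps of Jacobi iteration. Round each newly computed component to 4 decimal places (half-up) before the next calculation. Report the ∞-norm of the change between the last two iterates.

1.5109

Iteration 1:
  p = (-11 - (2.7)·0.0000) / (3.7) = -2.9730
  q = (-6 - (-3.1)·0.0000) / (6.1) = -0.9836
Iteration 2:
  p = (-11 - (2.7)·-0.9836) / (3.7) = -2.2552
  q = (-6 - (-3.1)·-2.9730) / (6.1) = -2.4945
Change: (0.7178, -1.5109) → max |·| = 1.5109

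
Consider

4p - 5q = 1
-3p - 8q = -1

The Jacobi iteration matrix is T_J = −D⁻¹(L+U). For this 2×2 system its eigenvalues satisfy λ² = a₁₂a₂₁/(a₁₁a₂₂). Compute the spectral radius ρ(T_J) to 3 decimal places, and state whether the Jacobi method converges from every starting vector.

a₁₂a₂₁/(a₁₁a₂₂) = (-5)·(-3) / ((4)·(-8)) = -0.468750
ρ = √|-0.468750| = √0.468750 = 0.685
ρ < 1, so Jacobi converges

0.685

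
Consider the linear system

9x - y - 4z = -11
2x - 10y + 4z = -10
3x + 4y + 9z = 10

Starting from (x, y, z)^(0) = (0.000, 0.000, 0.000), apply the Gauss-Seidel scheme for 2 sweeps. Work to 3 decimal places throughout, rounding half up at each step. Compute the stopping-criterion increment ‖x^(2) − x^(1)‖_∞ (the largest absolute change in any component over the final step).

0.609

Iteration 1:
  x = (-11 - (-1)·0.000 - (-4)·0.000) / (9) = -1.222
  y = (-10 - (2)·-1.222 - (4)·0.000) / (-10) = 0.756
  z = (10 - (3)·-1.222 - (4)·0.756) / (9) = 1.182
Iteration 2:
  x = (-11 - (-1)·0.756 - (-4)·1.182) / (9) = -0.613
  y = (-10 - (2)·-0.613 - (4)·1.182) / (-10) = 1.350
  z = (10 - (3)·-0.613 - (4)·1.350) / (9) = 0.715
Change: (0.609, 0.594, -0.467) → max |·| = 0.609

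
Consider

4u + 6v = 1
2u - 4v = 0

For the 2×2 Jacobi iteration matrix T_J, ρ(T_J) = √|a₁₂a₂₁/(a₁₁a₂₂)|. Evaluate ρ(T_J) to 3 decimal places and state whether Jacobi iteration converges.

a₁₂a₂₁/(a₁₁a₂₂) = (6)·(2) / ((4)·(-4)) = -0.750000
ρ = √|-0.750000| = √0.750000 = 0.866
ρ < 1, so Jacobi converges

0.866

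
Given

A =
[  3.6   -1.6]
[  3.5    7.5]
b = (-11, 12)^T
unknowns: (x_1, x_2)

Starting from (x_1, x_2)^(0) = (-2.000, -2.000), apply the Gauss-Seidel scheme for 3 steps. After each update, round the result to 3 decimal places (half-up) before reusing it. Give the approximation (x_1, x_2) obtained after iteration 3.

Iteration 1:
  x_1 = (-11 - (-1.6)·-2.000) / (3.6) = -3.944
  x_2 = (12 - (3.5)·-3.944) / (7.5) = 3.441
Iteration 2:
  x_1 = (-11 - (-1.6)·3.441) / (3.6) = -1.526
  x_2 = (12 - (3.5)·-1.526) / (7.5) = 2.312
Iteration 3:
  x_1 = (-11 - (-1.6)·2.312) / (3.6) = -2.028
  x_2 = (12 - (3.5)·-2.028) / (7.5) = 2.546

(-2.028, 2.546)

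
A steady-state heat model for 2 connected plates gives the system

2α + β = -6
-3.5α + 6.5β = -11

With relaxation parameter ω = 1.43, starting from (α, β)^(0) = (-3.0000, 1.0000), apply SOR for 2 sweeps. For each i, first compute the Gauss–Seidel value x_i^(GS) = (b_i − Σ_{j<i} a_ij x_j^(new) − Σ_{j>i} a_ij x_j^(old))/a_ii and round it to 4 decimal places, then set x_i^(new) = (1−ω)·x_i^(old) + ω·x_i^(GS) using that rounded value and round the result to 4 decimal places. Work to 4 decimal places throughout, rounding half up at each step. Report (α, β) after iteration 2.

Iteration 1:
  α: GS value = (-6 - (1)·1.0000) / (2) = -3.5000;  α ← (1−ω)·-3.0000 + ω·-3.5000 = -3.7150
  β: GS value = (-11 - (-3.5)·-3.7150) / (6.5) = -3.6927;  β ← (1−ω)·1.0000 + ω·-3.6927 = -5.7106
Iteration 2:
  α: GS value = (-6 - (1)·-5.7106) / (2) = -0.1447;  α ← (1−ω)·-3.7150 + ω·-0.1447 = 1.3905
  β: GS value = (-11 - (-3.5)·1.3905) / (6.5) = -0.9436;  β ← (1−ω)·-5.7106 + ω·-0.9436 = 1.1062

(1.3905, 1.1062)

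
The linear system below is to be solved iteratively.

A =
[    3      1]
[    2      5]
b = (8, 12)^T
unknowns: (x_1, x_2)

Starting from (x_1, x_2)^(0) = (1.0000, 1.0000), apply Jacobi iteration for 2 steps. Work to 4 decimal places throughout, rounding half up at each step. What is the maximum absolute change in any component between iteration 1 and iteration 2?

0.5333

Iteration 1:
  x_1 = (8 - (1)·1.0000) / (3) = 2.3333
  x_2 = (12 - (2)·1.0000) / (5) = 2.0000
Iteration 2:
  x_1 = (8 - (1)·2.0000) / (3) = 2.0000
  x_2 = (12 - (2)·2.3333) / (5) = 1.4667
Change: (-0.3333, -0.5333) → max |·| = 0.5333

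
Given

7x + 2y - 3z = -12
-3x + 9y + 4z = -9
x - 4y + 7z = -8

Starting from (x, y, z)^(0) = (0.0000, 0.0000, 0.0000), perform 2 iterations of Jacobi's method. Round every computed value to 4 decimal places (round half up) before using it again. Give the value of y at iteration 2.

Iteration 1:
  x = (-12 - (2)·0.0000 - (-3)·0.0000) / (7) = -1.7143
  y = (-9 - (-3)·0.0000 - (4)·0.0000) / (9) = -1.0000
  z = (-8 - (1)·0.0000 - (-4)·0.0000) / (7) = -1.1429
Iteration 2:
  x = (-12 - (2)·-1.0000 - (-3)·-1.1429) / (7) = -1.9184
  y = (-9 - (-3)·-1.7143 - (4)·-1.1429) / (9) = -1.0635
  z = (-8 - (1)·-1.7143 - (-4)·-1.0000) / (7) = -1.4694

-1.0635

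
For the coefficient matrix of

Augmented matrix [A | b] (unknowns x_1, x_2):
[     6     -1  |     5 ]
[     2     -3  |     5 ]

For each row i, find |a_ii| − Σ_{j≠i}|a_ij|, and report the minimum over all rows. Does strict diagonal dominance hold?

1

row 1: |6| − (1) = 5
row 2: |-3| − (2) = 1
minimum over rows = 1 → strictly diagonally dominant (convergence guaranteed)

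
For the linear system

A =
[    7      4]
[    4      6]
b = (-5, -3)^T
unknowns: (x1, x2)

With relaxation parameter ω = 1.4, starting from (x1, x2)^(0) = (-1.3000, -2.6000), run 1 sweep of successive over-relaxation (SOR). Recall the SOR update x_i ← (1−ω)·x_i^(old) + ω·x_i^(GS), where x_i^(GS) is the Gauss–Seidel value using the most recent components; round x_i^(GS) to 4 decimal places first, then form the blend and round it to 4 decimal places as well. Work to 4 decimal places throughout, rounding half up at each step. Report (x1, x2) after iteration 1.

Iteration 1:
  x1: GS value = (-5 - (4)·-2.6000) / (7) = 0.7714;  x1 ← (1−ω)·-1.3000 + ω·0.7714 = 1.6000
  x2: GS value = (-3 - (4)·1.6000) / (6) = -1.5667;  x2 ← (1−ω)·-2.6000 + ω·-1.5667 = -1.1534

(1.6000, -1.1534)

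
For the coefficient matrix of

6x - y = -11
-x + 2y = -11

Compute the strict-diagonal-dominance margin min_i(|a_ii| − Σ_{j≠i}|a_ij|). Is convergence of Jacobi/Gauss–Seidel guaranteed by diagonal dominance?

1

row 1: |6| − (1) = 5
row 2: |2| − (1) = 1
minimum over rows = 1 → strictly diagonally dominant (convergence guaranteed)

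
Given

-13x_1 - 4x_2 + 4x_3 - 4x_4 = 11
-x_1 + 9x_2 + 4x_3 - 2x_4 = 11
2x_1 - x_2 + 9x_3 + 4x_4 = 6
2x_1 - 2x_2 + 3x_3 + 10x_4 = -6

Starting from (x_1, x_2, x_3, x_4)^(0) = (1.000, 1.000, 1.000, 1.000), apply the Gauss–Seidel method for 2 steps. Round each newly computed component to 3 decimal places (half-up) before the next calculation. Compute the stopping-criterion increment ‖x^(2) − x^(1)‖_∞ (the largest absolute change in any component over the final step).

0.525

Iteration 1:
  x_1 = (11 - (-4)·1.000 - (4)·1.000 - (-4)·1.000) / (-13) = -1.154
  x_2 = (11 - (-1)·-1.154 - (4)·1.000 - (-2)·1.000) / (9) = 0.872
  x_3 = (6 - (2)·-1.154 - (-1)·0.872 - (4)·1.000) / (9) = 0.576
  x_4 = (-6 - (2)·-1.154 - (-2)·0.872 - (3)·0.576) / (10) = -0.368
Iteration 2:
  x_1 = (11 - (-4)·0.872 - (4)·0.576 - (-4)·-0.368) / (-13) = -0.824
  x_2 = (11 - (-1)·-0.824 - (4)·0.576 - (-2)·-0.368) / (9) = 0.793
  x_3 = (6 - (2)·-0.824 - (-1)·0.793 - (4)·-0.368) / (9) = 1.101
  x_4 = (-6 - (2)·-0.824 - (-2)·0.793 - (3)·1.101) / (10) = -0.607
Change: (0.330, -0.079, 0.525, -0.239) → max |·| = 0.525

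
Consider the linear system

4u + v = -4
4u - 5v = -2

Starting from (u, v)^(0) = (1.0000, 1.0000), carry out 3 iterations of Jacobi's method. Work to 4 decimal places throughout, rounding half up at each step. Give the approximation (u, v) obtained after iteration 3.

Iteration 1:
  u = (-4 - (1)·1.0000) / (4) = -1.2500
  v = (-2 - (4)·1.0000) / (-5) = 1.2000
Iteration 2:
  u = (-4 - (1)·1.2000) / (4) = -1.3000
  v = (-2 - (4)·-1.2500) / (-5) = -0.6000
Iteration 3:
  u = (-4 - (1)·-0.6000) / (4) = -0.8500
  v = (-2 - (4)·-1.3000) / (-5) = -0.6400

(-0.8500, -0.6400)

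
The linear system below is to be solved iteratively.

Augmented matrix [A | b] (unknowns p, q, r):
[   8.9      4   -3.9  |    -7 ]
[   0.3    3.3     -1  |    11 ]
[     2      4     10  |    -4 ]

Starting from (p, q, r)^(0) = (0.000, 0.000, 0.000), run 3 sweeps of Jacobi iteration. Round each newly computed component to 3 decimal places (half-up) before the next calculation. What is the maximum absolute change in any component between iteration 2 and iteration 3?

Iteration 1:
  p = (-7 - (4)·0.000 - (-3.9)·0.000) / (8.9) = -0.787
  q = (11 - (0.3)·0.000 - (-1)·0.000) / (3.3) = 3.333
  r = (-4 - (2)·0.000 - (4)·0.000) / (10) = -0.400
Iteration 2:
  p = (-7 - (4)·3.333 - (-3.9)·-0.400) / (8.9) = -2.460
  q = (11 - (0.3)·-0.787 - (-1)·-0.400) / (3.3) = 3.284
  r = (-4 - (2)·-0.787 - (4)·3.333) / (10) = -1.576
Iteration 3:
  p = (-7 - (4)·3.284 - (-3.9)·-1.576) / (8.9) = -2.953
  q = (11 - (0.3)·-2.460 - (-1)·-1.576) / (3.3) = 3.079
  r = (-4 - (2)·-2.460 - (4)·3.284) / (10) = -1.222
Change: (-0.493, -0.205, 0.354) → max |·| = 0.493

0.493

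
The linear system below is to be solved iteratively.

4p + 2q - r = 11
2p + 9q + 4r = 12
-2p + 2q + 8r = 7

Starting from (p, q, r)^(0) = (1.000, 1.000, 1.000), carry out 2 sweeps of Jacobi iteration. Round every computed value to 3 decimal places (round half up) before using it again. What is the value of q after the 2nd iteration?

Iteration 1:
  p = (11 - (2)·1.000 - (-1)·1.000) / (4) = 2.500
  q = (12 - (2)·1.000 - (4)·1.000) / (9) = 0.667
  r = (7 - (-2)·1.000 - (2)·1.000) / (8) = 0.875
Iteration 2:
  p = (11 - (2)·0.667 - (-1)·0.875) / (4) = 2.635
  q = (12 - (2)·2.500 - (4)·0.875) / (9) = 0.389
  r = (7 - (-2)·2.500 - (2)·0.667) / (8) = 1.333

0.389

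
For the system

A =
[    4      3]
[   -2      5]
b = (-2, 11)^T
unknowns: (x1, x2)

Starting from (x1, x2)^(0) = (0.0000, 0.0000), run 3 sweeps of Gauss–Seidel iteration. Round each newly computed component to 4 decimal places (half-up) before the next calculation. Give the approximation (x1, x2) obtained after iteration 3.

Iteration 1:
  x1 = (-2 - (3)·0.0000) / (4) = -0.5000
  x2 = (11 - (-2)·-0.5000) / (5) = 2.0000
Iteration 2:
  x1 = (-2 - (3)·2.0000) / (4) = -2.0000
  x2 = (11 - (-2)·-2.0000) / (5) = 1.4000
Iteration 3:
  x1 = (-2 - (3)·1.4000) / (4) = -1.5500
  x2 = (11 - (-2)·-1.5500) / (5) = 1.5800

(-1.5500, 1.5800)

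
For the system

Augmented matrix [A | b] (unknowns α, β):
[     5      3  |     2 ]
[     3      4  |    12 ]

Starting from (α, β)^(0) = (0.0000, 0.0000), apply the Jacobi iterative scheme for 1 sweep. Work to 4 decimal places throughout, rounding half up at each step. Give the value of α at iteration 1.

0.4000

Iteration 1:
  α = (2 - (3)·0.0000) / (5) = 0.4000
  β = (12 - (3)·0.0000) / (4) = 3.0000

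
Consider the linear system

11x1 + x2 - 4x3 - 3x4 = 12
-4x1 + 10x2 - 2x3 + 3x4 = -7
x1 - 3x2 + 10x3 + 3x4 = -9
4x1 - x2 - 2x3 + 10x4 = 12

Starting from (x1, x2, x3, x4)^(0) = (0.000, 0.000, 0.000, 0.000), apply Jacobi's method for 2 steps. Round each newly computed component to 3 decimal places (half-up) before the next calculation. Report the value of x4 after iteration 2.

Iteration 1:
  x1 = (12 - (1)·0.000 - (-4)·0.000 - (-3)·0.000) / (11) = 1.091
  x2 = (-7 - (-4)·0.000 - (-2)·0.000 - (3)·0.000) / (10) = -0.700
  x3 = (-9 - (1)·0.000 - (-3)·0.000 - (3)·0.000) / (10) = -0.900
  x4 = (12 - (4)·0.000 - (-1)·0.000 - (-2)·0.000) / (10) = 1.200
Iteration 2:
  x1 = (12 - (1)·-0.700 - (-4)·-0.900 - (-3)·1.200) / (11) = 1.155
  x2 = (-7 - (-4)·1.091 - (-2)·-0.900 - (3)·1.200) / (10) = -0.804
  x3 = (-9 - (1)·1.091 - (-3)·-0.700 - (3)·1.200) / (10) = -1.579
  x4 = (12 - (4)·1.091 - (-1)·-0.700 - (-2)·-0.900) / (10) = 0.514

0.514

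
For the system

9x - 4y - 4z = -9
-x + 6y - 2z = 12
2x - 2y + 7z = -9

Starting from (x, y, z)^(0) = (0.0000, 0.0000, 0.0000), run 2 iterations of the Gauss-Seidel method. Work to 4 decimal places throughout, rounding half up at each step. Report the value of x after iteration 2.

-0.3968

Iteration 1:
  x = (-9 - (-4)·0.0000 - (-4)·0.0000) / (9) = -1.0000
  y = (12 - (-1)·-1.0000 - (-2)·0.0000) / (6) = 1.8333
  z = (-9 - (2)·-1.0000 - (-2)·1.8333) / (7) = -0.4762
Iteration 2:
  x = (-9 - (-4)·1.8333 - (-4)·-0.4762) / (9) = -0.3968
  y = (12 - (-1)·-0.3968 - (-2)·-0.4762) / (6) = 1.7751
  z = (-9 - (2)·-0.3968 - (-2)·1.7751) / (7) = -0.6652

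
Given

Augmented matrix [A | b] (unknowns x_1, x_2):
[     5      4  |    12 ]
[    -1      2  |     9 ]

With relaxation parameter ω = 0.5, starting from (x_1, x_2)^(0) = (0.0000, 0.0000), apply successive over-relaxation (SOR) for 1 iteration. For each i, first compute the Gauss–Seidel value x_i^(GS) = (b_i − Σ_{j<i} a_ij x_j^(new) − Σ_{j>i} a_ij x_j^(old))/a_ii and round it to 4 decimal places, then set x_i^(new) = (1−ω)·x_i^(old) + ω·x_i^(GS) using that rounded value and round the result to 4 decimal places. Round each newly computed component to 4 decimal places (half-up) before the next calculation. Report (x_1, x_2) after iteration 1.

Iteration 1:
  x_1: GS value = (12 - (4)·0.0000) / (5) = 2.4000;  x_1 ← (1−ω)·0.0000 + ω·2.4000 = 1.2000
  x_2: GS value = (9 - (-1)·1.2000) / (2) = 5.1000;  x_2 ← (1−ω)·0.0000 + ω·5.1000 = 2.5500

(1.2000, 2.5500)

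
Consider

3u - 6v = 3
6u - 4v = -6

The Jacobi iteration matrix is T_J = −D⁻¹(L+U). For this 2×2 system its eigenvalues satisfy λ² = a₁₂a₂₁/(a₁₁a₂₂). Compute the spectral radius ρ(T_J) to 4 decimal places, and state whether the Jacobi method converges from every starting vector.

1.7321

a₁₂a₂₁/(a₁₁a₂₂) = (-6)·(6) / ((3)·(-4)) = 3.000000
ρ = √|3.000000| = √3.000000 = 1.7321
ρ > 1, so Jacobi diverges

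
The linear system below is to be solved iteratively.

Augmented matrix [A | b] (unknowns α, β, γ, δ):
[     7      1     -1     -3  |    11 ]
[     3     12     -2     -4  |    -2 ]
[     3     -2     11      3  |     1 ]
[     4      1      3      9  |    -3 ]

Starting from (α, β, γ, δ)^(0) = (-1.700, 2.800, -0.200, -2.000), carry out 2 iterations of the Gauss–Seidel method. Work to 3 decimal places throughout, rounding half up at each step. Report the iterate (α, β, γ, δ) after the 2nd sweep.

Iteration 1:
  α = (11 - (1)·2.800 - (-1)·-0.200 - (-3)·-2.000) / (7) = 0.286
  β = (-2 - (3)·0.286 - (-2)·-0.200 - (-4)·-2.000) / (12) = -0.938
  γ = (1 - (3)·0.286 - (-2)·-0.938 - (3)·-2.000) / (11) = 0.388
  δ = (-3 - (4)·0.286 - (1)·-0.938 - (3)·0.388) / (9) = -0.486
Iteration 2:
  α = (11 - (1)·-0.938 - (-1)·0.388 - (-3)·-0.486) / (7) = 1.553
  β = (-2 - (3)·1.553 - (-2)·0.388 - (-4)·-0.486) / (12) = -0.652
  γ = (1 - (3)·1.553 - (-2)·-0.652 - (3)·-0.486) / (11) = -0.319
  δ = (-3 - (4)·1.553 - (1)·-0.652 - (3)·-0.319) / (9) = -0.845

(1.553, -0.652, -0.319, -0.845)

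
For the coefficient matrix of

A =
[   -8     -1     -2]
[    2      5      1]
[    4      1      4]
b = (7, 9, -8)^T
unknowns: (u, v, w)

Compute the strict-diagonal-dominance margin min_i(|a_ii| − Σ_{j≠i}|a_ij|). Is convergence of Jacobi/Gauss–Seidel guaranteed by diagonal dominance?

-1

row 1: |-8| − (1+2) = 5
row 2: |5| − (2+1) = 2
row 3: |4| − (4+1) = -1
minimum over rows = -1 → not strictly diagonally dominant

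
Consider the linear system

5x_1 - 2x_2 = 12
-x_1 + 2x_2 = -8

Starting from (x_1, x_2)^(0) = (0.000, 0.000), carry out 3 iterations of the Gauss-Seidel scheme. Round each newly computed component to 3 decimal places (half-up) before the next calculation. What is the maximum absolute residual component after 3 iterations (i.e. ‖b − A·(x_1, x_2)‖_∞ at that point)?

Iteration 1:
  x_1 = (12 - (-2)·0.000) / (5) = 2.400
  x_2 = (-8 - (-1)·2.400) / (2) = -2.800
Iteration 2:
  x_1 = (12 - (-2)·-2.800) / (5) = 1.280
  x_2 = (-8 - (-1)·1.280) / (2) = -3.360
Iteration 3:
  x_1 = (12 - (-2)·-3.360) / (5) = 1.056
  x_2 = (-8 - (-1)·1.056) / (2) = -3.472
Residual b − A·x = (-0.224, 0.000); ∞-norm = 0.224

0.224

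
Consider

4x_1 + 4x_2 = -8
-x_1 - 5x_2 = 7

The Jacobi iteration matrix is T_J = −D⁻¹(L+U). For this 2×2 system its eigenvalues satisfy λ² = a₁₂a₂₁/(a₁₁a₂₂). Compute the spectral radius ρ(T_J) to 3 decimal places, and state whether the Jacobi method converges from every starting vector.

0.447

a₁₂a₂₁/(a₁₁a₂₂) = (4)·(-1) / ((4)·(-5)) = 0.200000
ρ = √|0.200000| = √0.200000 = 0.447
ρ < 1, so Jacobi converges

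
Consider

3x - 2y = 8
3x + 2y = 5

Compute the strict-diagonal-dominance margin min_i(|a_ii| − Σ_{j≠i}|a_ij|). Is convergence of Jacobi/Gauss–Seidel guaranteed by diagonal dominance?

row 1: |3| − (2) = 1
row 2: |2| − (3) = -1
minimum over rows = -1 → not strictly diagonally dominant

-1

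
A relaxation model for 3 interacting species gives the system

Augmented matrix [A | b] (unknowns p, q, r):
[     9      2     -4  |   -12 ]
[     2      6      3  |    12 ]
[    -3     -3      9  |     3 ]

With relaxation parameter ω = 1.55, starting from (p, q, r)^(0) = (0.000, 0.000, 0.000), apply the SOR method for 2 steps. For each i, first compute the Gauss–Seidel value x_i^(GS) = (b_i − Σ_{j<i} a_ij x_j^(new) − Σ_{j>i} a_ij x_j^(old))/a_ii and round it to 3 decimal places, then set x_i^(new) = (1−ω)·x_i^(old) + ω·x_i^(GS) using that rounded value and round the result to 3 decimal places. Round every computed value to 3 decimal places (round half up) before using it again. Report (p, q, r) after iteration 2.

Iteration 1:
  p: GS value = (-12 - (2)·0.000 - (-4)·0.000) / (9) = -1.333;  p ← (1−ω)·0.000 + ω·-1.333 = -2.066
  q: GS value = (12 - (2)·-2.066 - (3)·0.000) / (6) = 2.689;  q ← (1−ω)·0.000 + ω·2.689 = 4.168
  r: GS value = (3 - (-3)·-2.066 - (-3)·4.168) / (9) = 1.034;  r ← (1−ω)·0.000 + ω·1.034 = 1.603
Iteration 2:
  p: GS value = (-12 - (2)·4.168 - (-4)·1.603) / (9) = -1.547;  p ← (1−ω)·-2.066 + ω·-1.547 = -1.262
  q: GS value = (12 - (2)·-1.262 - (3)·1.603) / (6) = 1.619;  q ← (1−ω)·4.168 + ω·1.619 = 0.217
  r: GS value = (3 - (-3)·-1.262 - (-3)·0.217) / (9) = -0.015;  r ← (1−ω)·1.603 + ω·-0.015 = -0.905

(-1.262, 0.217, -0.905)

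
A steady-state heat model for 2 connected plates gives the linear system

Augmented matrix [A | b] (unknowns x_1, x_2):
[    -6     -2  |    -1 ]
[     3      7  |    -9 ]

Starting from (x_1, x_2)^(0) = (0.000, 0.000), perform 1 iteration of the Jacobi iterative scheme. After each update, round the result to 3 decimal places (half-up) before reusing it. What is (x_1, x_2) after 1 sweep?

Iteration 1:
  x_1 = (-1 - (-2)·0.000) / (-6) = 0.167
  x_2 = (-9 - (3)·0.000) / (7) = -1.286

(0.167, -1.286)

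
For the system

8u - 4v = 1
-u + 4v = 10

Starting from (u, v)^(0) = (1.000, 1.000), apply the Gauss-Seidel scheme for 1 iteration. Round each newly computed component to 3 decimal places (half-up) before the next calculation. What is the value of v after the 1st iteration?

2.656

Iteration 1:
  u = (1 - (-4)·1.000) / (8) = 0.625
  v = (10 - (-1)·0.625) / (4) = 2.656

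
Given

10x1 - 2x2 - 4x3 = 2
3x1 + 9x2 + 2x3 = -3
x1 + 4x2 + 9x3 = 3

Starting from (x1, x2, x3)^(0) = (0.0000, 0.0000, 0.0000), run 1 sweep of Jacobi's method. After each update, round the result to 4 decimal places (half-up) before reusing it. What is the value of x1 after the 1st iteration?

Iteration 1:
  x1 = (2 - (-2)·0.0000 - (-4)·0.0000) / (10) = 0.2000
  x2 = (-3 - (3)·0.0000 - (2)·0.0000) / (9) = -0.3333
  x3 = (3 - (1)·0.0000 - (4)·0.0000) / (9) = 0.3333

0.2000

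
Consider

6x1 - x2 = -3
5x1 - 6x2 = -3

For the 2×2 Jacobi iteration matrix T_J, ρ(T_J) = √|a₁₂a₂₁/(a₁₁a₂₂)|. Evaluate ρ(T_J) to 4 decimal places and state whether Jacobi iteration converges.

a₁₂a₂₁/(a₁₁a₂₂) = (-1)·(5) / ((6)·(-6)) = 0.138889
ρ = √|0.138889| = √0.138889 = 0.3727
ρ < 1, so Jacobi converges

0.3727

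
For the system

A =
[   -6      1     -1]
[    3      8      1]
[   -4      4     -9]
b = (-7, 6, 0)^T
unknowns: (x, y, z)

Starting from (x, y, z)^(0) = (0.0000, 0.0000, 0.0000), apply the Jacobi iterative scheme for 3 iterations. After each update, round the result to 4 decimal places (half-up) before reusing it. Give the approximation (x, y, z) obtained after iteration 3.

Iteration 1:
  x = (-7 - (1)·0.0000 - (-1)·0.0000) / (-6) = 1.1667
  y = (6 - (3)·0.0000 - (1)·0.0000) / (8) = 0.7500
  z = (0 - (-4)·0.0000 - (4)·0.0000) / (-9) = 0.0000
Iteration 2:
  x = (-7 - (1)·0.7500 - (-1)·0.0000) / (-6) = 1.2917
  y = (6 - (3)·1.1667 - (1)·0.0000) / (8) = 0.3125
  z = (0 - (-4)·1.1667 - (4)·0.7500) / (-9) = -0.1852
Iteration 3:
  x = (-7 - (1)·0.3125 - (-1)·-0.1852) / (-6) = 1.2496
  y = (6 - (3)·1.2917 - (1)·-0.1852) / (8) = 0.2888
  z = (0 - (-4)·1.2917 - (4)·0.3125) / (-9) = -0.4352

(1.2496, 0.2888, -0.4352)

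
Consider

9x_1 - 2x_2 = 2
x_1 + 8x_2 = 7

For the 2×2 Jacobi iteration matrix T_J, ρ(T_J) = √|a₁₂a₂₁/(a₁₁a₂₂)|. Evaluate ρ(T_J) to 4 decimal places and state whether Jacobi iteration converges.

0.1667

a₁₂a₂₁/(a₁₁a₂₂) = (-2)·(1) / ((9)·(8)) = -0.027778
ρ = √|-0.027778| = √0.027778 = 0.1667
ρ < 1, so Jacobi converges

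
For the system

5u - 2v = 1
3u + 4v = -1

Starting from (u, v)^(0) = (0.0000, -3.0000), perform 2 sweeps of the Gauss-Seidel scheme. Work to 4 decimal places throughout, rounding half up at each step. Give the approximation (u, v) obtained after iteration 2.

Iteration 1:
  u = (1 - (-2)·-3.0000) / (5) = -1.0000
  v = (-1 - (3)·-1.0000) / (4) = 0.5000
Iteration 2:
  u = (1 - (-2)·0.5000) / (5) = 0.4000
  v = (-1 - (3)·0.4000) / (4) = -0.5500

(0.4000, -0.5500)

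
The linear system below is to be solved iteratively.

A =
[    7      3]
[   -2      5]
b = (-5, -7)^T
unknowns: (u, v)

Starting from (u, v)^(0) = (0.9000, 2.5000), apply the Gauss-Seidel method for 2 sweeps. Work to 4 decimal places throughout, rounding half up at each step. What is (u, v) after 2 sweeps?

Iteration 1:
  u = (-5 - (3)·2.5000) / (7) = -1.7857
  v = (-7 - (-2)·-1.7857) / (5) = -2.1143
Iteration 2:
  u = (-5 - (3)·-2.1143) / (7) = 0.1918
  v = (-7 - (-2)·0.1918) / (5) = -1.3233

(0.1918, -1.3233)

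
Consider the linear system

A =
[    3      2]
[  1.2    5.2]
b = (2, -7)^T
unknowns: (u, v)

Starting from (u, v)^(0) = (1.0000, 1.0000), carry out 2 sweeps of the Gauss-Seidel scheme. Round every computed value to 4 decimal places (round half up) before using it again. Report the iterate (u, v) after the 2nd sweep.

Iteration 1:
  u = (2 - (2)·1.0000) / (3) = 0.0000
  v = (-7 - (1.2)·0.0000) / (5.2) = -1.3462
Iteration 2:
  u = (2 - (2)·-1.3462) / (3) = 1.5641
  v = (-7 - (1.2)·1.5641) / (5.2) = -1.7071

(1.5641, -1.7071)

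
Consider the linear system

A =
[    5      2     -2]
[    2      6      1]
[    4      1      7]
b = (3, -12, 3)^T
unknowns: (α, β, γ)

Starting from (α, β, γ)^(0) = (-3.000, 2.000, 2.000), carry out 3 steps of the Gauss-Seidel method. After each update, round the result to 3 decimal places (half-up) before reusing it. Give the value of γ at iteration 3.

Iteration 1:
  α = (3 - (2)·2.000 - (-2)·2.000) / (5) = 0.600
  β = (-12 - (2)·0.600 - (1)·2.000) / (6) = -2.533
  γ = (3 - (4)·0.600 - (1)·-2.533) / (7) = 0.448
Iteration 2:
  α = (3 - (2)·-2.533 - (-2)·0.448) / (5) = 1.792
  β = (-12 - (2)·1.792 - (1)·0.448) / (6) = -2.672
  γ = (3 - (4)·1.792 - (1)·-2.672) / (7) = -0.214
Iteration 3:
  α = (3 - (2)·-2.672 - (-2)·-0.214) / (5) = 1.583
  β = (-12 - (2)·1.583 - (1)·-0.214) / (6) = -2.492
  γ = (3 - (4)·1.583 - (1)·-2.492) / (7) = -0.120

-0.120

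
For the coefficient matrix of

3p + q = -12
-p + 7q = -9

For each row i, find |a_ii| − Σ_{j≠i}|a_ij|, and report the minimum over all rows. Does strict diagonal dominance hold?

2

row 1: |3| − (1) = 2
row 2: |7| − (1) = 6
minimum over rows = 2 → strictly diagonally dominant (convergence guaranteed)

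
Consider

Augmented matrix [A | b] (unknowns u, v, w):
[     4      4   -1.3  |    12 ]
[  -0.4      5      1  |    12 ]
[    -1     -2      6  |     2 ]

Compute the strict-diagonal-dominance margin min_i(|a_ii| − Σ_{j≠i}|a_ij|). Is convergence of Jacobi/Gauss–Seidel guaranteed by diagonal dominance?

row 1: |4| − (4+1.3) = -1.3
row 2: |5| − (0.4+1) = 3.6
row 3: |6| − (1+2) = 3
minimum over rows = -1.3 → not strictly diagonally dominant

-1.3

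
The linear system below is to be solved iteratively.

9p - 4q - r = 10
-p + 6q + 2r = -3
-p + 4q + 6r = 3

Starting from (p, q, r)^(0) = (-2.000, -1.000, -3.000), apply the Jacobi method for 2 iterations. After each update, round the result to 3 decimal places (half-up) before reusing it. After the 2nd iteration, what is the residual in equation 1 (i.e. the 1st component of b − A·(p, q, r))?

-3.946

Iteration 1:
  p = (10 - (-4)·-1.000 - (-1)·-3.000) / (9) = 0.333
  q = (-3 - (-1)·-2.000 - (2)·-3.000) / (6) = 0.167
  r = (3 - (-1)·-2.000 - (4)·-1.000) / (6) = 0.833
Iteration 2:
  p = (10 - (-4)·0.167 - (-1)·0.833) / (9) = 1.278
  q = (-3 - (-1)·0.333 - (2)·0.833) / (6) = -0.722
  r = (3 - (-1)·0.333 - (4)·0.167) / (6) = 0.444
Residual b − A·x = (-3.946, 1.722, 4.502)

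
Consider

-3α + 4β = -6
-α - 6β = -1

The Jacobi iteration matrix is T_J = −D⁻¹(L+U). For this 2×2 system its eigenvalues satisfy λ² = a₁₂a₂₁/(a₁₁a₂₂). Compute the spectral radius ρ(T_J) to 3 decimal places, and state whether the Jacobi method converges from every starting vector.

0.471

a₁₂a₂₁/(a₁₁a₂₂) = (4)·(-1) / ((-3)·(-6)) = -0.222222
ρ = √|-0.222222| = √0.222222 = 0.471
ρ < 1, so Jacobi converges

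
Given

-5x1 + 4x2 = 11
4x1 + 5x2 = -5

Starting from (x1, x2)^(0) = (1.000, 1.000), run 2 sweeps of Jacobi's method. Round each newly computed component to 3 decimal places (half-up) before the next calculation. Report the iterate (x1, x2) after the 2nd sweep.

(-3.640, 0.120)

Iteration 1:
  x1 = (11 - (4)·1.000) / (-5) = -1.400
  x2 = (-5 - (4)·1.000) / (5) = -1.800
Iteration 2:
  x1 = (11 - (4)·-1.800) / (-5) = -3.640
  x2 = (-5 - (4)·-1.400) / (5) = 0.120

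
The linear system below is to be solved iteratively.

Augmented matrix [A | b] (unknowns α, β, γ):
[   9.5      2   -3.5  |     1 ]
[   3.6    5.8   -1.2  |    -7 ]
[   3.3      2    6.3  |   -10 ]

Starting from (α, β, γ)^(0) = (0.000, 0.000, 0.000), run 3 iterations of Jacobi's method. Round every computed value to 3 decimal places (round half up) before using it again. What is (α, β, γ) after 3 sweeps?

Iteration 1:
  α = (1 - (2)·0.000 - (-3.5)·0.000) / (9.5) = 0.105
  β = (-7 - (3.6)·0.000 - (-1.2)·0.000) / (5.8) = -1.207
  γ = (-10 - (3.3)·0.000 - (2)·0.000) / (6.3) = -1.587
Iteration 2:
  α = (1 - (2)·-1.207 - (-3.5)·-1.587) / (9.5) = -0.225
  β = (-7 - (3.6)·0.105 - (-1.2)·-1.587) / (5.8) = -1.600
  γ = (-10 - (3.3)·0.105 - (2)·-1.207) / (6.3) = -1.259
Iteration 3:
  α = (1 - (2)·-1.600 - (-3.5)·-1.259) / (9.5) = -0.022
  β = (-7 - (3.6)·-0.225 - (-1.2)·-1.259) / (5.8) = -1.328
  γ = (-10 - (3.3)·-0.225 - (2)·-1.600) / (6.3) = -0.962

(-0.022, -1.328, -0.962)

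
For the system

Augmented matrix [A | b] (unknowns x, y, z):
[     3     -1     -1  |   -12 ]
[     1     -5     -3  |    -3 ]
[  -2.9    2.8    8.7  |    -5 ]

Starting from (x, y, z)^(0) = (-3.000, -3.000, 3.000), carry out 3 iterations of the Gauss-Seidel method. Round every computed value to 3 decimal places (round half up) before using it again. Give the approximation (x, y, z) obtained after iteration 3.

Iteration 1:
  x = (-12 - (-1)·-3.000 - (-1)·3.000) / (3) = -4.000
  y = (-3 - (1)·-4.000 - (-3)·3.000) / (-5) = -2.000
  z = (-5 - (-2.9)·-4.000 - (2.8)·-2.000) / (8.7) = -1.264
Iteration 2:
  x = (-12 - (-1)·-2.000 - (-1)·-1.264) / (3) = -5.088
  y = (-3 - (1)·-5.088 - (-3)·-1.264) / (-5) = 0.341
  z = (-5 - (-2.9)·-5.088 - (2.8)·0.341) / (8.7) = -2.380
Iteration 3:
  x = (-12 - (-1)·0.341 - (-1)·-2.380) / (3) = -4.680
  y = (-3 - (1)·-4.680 - (-3)·-2.380) / (-5) = 1.092
  z = (-5 - (-2.9)·-4.680 - (2.8)·1.092) / (8.7) = -2.486

(-4.680, 1.092, -2.486)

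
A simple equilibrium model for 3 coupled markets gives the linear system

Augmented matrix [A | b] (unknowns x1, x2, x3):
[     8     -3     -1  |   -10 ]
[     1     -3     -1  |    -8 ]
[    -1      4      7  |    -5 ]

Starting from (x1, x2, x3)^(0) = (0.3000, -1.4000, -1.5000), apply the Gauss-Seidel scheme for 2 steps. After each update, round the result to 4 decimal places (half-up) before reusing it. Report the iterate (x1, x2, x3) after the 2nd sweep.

Iteration 1:
  x1 = (-10 - (-3)·-1.4000 - (-1)·-1.5000) / (8) = -1.9625
  x2 = (-8 - (1)·-1.9625 - (-1)·-1.5000) / (-3) = 2.5125
  x3 = (-5 - (-1)·-1.9625 - (4)·2.5125) / (7) = -2.4304
Iteration 2:
  x1 = (-10 - (-3)·2.5125 - (-1)·-2.4304) / (8) = -0.6116
  x2 = (-8 - (1)·-0.6116 - (-1)·-2.4304) / (-3) = 3.2729
  x3 = (-5 - (-1)·-0.6116 - (4)·3.2729) / (7) = -2.6719

(-0.6116, 3.2729, -2.6719)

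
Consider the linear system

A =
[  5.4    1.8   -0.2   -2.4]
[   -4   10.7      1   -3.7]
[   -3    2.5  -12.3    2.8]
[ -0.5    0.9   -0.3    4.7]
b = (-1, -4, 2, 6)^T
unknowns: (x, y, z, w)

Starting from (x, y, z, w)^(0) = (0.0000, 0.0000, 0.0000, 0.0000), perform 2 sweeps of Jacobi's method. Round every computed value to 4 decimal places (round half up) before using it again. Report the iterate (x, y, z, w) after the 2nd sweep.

(0.5008, 0.0136, 0.0972, 1.3181)

Iteration 1:
  x = (-1 - (1.8)·0.0000 - (-0.2)·0.0000 - (-2.4)·0.0000) / (5.4) = -0.1852
  y = (-4 - (-4)·0.0000 - (1)·0.0000 - (-3.7)·0.0000) / (10.7) = -0.3738
  z = (2 - (-3)·0.0000 - (2.5)·0.0000 - (2.8)·0.0000) / (-12.3) = -0.1626
  w = (6 - (-0.5)·0.0000 - (0.9)·0.0000 - (-0.3)·0.0000) / (4.7) = 1.2766
Iteration 2:
  x = (-1 - (1.8)·-0.3738 - (-0.2)·-0.1626 - (-2.4)·1.2766) / (5.4) = 0.5008
  y = (-4 - (-4)·-0.1852 - (1)·-0.1626 - (-3.7)·1.2766) / (10.7) = 0.0136
  z = (2 - (-3)·-0.1852 - (2.5)·-0.3738 - (2.8)·1.2766) / (-12.3) = 0.0972
  w = (6 - (-0.5)·-0.1852 - (0.9)·-0.3738 - (-0.3)·-0.1626) / (4.7) = 1.3181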